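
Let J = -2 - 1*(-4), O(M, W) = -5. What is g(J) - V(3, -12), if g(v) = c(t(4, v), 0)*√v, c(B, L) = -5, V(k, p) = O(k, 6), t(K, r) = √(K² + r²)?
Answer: 5 - 5*√2 ≈ -2.0711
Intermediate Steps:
V(k, p) = -5
J = 2 (J = -2 + 4 = 2)
g(v) = -5*√v
g(J) - V(3, -12) = -5*√2 - 1*(-5) = -5*√2 + 5 = 5 - 5*√2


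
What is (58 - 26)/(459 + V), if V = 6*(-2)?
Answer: 32/447 ≈ 0.071588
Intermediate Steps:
V = -12
(58 - 26)/(459 + V) = (58 - 26)/(459 - 12) = 32/447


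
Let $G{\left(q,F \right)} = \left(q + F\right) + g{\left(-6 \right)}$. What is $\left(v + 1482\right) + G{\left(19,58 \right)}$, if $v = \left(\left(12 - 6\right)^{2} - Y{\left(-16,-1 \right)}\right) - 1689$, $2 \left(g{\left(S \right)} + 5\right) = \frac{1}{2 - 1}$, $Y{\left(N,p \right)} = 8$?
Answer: $- \frac{213}{2} \approx -106.5$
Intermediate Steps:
$g{\left(S \right)} = - \frac{9}{2}$ ($g{\left(S \right)} = -5 + \frac{1}{2 \left(2 - 1\right)} = -5 + \frac{1}{2 \cdot 1} = -5 + \frac{1}{2} \cdot 1 = -5 + \frac{1}{2} = - \frac{9}{2}$)
$G{\left(q,F \right)} = - \frac{9}{2} + F + q$ ($G{\left(q,F \right)} = \left(q + F\right) - \frac{9}{2} = \left(F + q\right) - \frac{9}{2} = - \frac{9}{2} + F + q$)
$v = -1661$ ($v = \left(\left(12 - 6\right)^{2} - 8\right) - 1689 = \left(6^{2} - 8\right) - 1689 = \left(36 - 8\right) - 1689 = 28 - 1689 = -1661$)
$\left(v + 1482\right) + G{\left(19,58 \right)} = \left(-1661 + 1482\right) + \left(- \frac{9}{2} + 58 + 19\right) = -179 + \frac{145}{2} = - \frac{213}{2}$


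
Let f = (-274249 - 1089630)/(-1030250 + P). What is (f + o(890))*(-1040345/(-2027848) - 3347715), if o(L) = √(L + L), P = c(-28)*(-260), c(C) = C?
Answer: -1851781105960507205/414885533712 - 6788656126975*√445/1013924 ≈ -1.4570e+8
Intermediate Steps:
P = 7280 (P = -28*(-260) = 7280)
o(L) = √2*√L (o(L) = √(2*L) = √2*√L)
f = 1363879/1022970 (f = (-274249 - 1089630)/(-1030250 + 7280) = -1363879/(-1022970) = -1363879*(-1/1022970) = 1363879/1022970 ≈ 1.3333)
(f + o(890))*(-1040345/(-2027848) - 3347715) = (1363879/1022970 + √2*√890)*(-1040345/(-2027848) - 3347715) = (1363879/1022970 + 2*√445)*(-1040345*(-1/2027848) - 3347715) = (1363879/1022970 + 2*√445)*(1040345/2027848 - 3347715) = (1363879/1022970 + 2*√445)*(-6788656126975/2027848) = -1851781105960507205/414885533712 - 6788656126975*√445/1013924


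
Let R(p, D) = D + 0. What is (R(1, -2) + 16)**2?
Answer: 196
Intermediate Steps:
R(p, D) = D
(R(1, -2) + 16)**2 = (-2 + 16)**2 = 14**2 = 196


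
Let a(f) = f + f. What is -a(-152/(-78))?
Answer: -152/39 ≈ -3.8974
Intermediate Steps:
a(f) = 2*f
-a(-152/(-78)) = -2*(-152/(-78)) = -2*(-152*(-1/78)) = -2*76/39 = -1*152/39 = -152/39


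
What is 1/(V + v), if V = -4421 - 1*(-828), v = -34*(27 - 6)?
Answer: -1/4307 ≈ -0.00023218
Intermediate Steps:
v = -714 (v = -34*21 = -714)
V = -3593 (V = -4421 + 828 = -3593)
1/(V + v) = 1/(-3593 - 714) = 1/(-4307) = -1/4307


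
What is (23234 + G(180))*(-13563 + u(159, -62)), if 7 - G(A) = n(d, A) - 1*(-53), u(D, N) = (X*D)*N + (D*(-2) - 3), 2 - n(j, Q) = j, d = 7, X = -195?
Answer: 44262124218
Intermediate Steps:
n(j, Q) = 2 - j
u(D, N) = -3 - 2*D - 195*D*N (u(D, N) = (-195*D)*N + (D*(-2) - 3) = -195*D*N + (-2*D - 3) = -195*D*N + (-3 - 2*D) = -3 - 2*D - 195*D*N)
G(A) = -41 (G(A) = 7 - ((2 - 1*7) - 1*(-53)) = 7 - ((2 - 7) + 53) = 7 - (-5 + 53) = 7 - 1*48 = 7 - 48 = -41)
(23234 + G(180))*(-13563 + u(159, -62)) = (23234 - 41)*(-13563 + (-3 - 2*159 - 195*159*(-62))) = 23193*(-13563 + (-3 - 318 + 1922310)) = 23193*(-13563 + 1921989) = 23193*1908426 = 44262124218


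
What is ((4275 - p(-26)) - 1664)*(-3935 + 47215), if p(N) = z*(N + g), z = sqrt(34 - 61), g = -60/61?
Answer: 113004080 + 213716640*I*sqrt(3)/61 ≈ 1.13e+8 + 6.0683e+6*I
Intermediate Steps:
g = -60/61 (g = -60*1/61 = -60/61 ≈ -0.98361)
z = 3*I*sqrt(3) (z = sqrt(-27) = 3*I*sqrt(3) ≈ 5.1962*I)
p(N) = 3*I*sqrt(3)*(-60/61 + N) (p(N) = (3*I*sqrt(3))*(N - 60/61) = (3*I*sqrt(3))*(-60/61 + N) = 3*I*sqrt(3)*(-60/61 + N))
((4275 - p(-26)) - 1664)*(-3935 + 47215) = ((4275 - I*sqrt(3)*(-180/61 + 3*(-26))) - 1664)*(-3935 + 47215) = ((4275 - I*sqrt(3)*(-180/61 - 78)) - 1664)*43280 = ((4275 - I*sqrt(3)*(-4938)/61) - 1664)*43280 = ((4275 - (-4938)*I*sqrt(3)/61) - 1664)*43280 = ((4275 + 4938*I*sqrt(3)/61) - 1664)*43280 = (2611 + 4938*I*sqrt(3)/61)*43280 = 113004080 + 213716640*I*sqrt(3)/61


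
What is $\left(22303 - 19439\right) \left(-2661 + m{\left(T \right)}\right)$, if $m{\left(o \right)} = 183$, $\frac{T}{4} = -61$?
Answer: $-7096992$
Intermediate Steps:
$T = -244$ ($T = 4 \left(-61\right) = -244$)
$\left(22303 - 19439\right) \left(-2661 + m{\left(T \right)}\right) = \left(22303 - 19439\right) \left(-2661 + 183\right) = 2864 \left(-2478\right) = -7096992$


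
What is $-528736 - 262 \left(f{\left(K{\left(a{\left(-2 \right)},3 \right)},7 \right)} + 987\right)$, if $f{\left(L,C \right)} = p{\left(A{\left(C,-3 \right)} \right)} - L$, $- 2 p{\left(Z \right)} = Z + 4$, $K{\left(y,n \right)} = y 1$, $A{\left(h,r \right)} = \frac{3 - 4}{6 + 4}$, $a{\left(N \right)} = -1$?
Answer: $- \frac{7870811}{10} \approx -7.8708 \cdot 10^{5}$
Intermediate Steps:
$A{\left(h,r \right)} = - \frac{1}{10}$
$K{\left(y,n \right)} = y$
$p{\left(Z \right)} = -2 - \frac{Z}{2}$ ($p{\left(Z \right)} = - \frac{Z + 4}{2} = - \frac{4 + Z}{2} = -2 - \frac{Z}{2}$)
$f{\left(L,C \right)} = - \frac{39}{20} - L$ ($f{\left(L,C \right)} = \left(-2 - - \frac{1}{20}\right) - L = \left(-2 + \frac{1}{20}\right) - L = - \frac{39}{20} - L$)
$-528736 - 262 \left(f{\left(K{\left(a{\left(-2 \right)},3 \right)},7 \right)} + 987\right) = -528736 - 262 \left(\left(- \frac{39}{20} - -1\right) + 987\right) = -528736 - 262 \left(\left(- \frac{39}{20} + 1\right) + 987\right) = -528736 - 262 \left(- \frac{19}{20} + 987\right) = -528736 - \frac{2583451}{10} = - \frac{7870811}{10}$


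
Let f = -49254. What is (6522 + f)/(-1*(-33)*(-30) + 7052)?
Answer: -21366/3031 ≈ -7.0492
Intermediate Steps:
(6522 + f)/(-1*(-33)*(-30) + 7052) = (6522 - 49254)/(-1*(-33)*(-30) + 7052) = -42732/(33*(-30) + 7052) = -42732/(-990 + 7052) = -42732/6062 = -42732*1/6062 = -21366/3031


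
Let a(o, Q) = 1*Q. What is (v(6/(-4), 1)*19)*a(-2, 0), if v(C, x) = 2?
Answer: 0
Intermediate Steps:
a(o, Q) = Q
(v(6/(-4), 1)*19)*a(-2, 0) = (2*19)*0 = 38*0 = 0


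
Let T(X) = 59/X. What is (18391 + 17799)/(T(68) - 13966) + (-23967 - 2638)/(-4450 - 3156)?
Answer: 6547122025/7222878174 ≈ 0.90644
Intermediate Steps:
(18391 + 17799)/(T(68) - 13966) + (-23967 - 2638)/(-4450 - 3156) = (18391 + 17799)/(59/68 - 13966) + (-23967 - 2638)/(-4450 - 3156) = 36190/(59*(1/68) - 13966) - 26605/(-7606) = 36190/(59/68 - 13966) - 26605*(-1/7606) = 36190/(-949629/68) + 26605/7606 = 36190*(-68/949629) + 26605/7606 = -2460920/949629 + 26605/7606 = 6547122025/7222878174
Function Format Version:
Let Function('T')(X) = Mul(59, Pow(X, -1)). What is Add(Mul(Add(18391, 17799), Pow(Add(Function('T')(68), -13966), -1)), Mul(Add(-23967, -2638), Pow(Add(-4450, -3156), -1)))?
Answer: Rational(6547122025, 7222878174) ≈ 0.90644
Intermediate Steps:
Add(Mul(Add(18391, 17799), Pow(Add(Function('T')(68), -13966), -1)), Mul(Add(-23967, -2638), Pow(Add(-4450, -3156), -1))) = Add(Mul(Add(18391, 17799), Pow(Add(Mul(59, Pow(68, -1)), -13966), -1)), Mul(Add(-23967, -2638), Pow(Add(-4450, -3156), -1))) = Add(Mul(36190, Pow(Add(Mul(59, Rational(1, 68)), -13966), -1)), Mul(-26605, Pow(-7606, -1))) = Add(Mul(36190, Pow(Add(Rational(59, 68), -13966), -1)), Mul(-26605, Rational(-1, 7606))) = Add(Mul(36190, Pow(Rational(-949629, 68), -1)), Rational(26605, 7606)) = Add(Mul(36190, Rational(-68, 949629)), Rational(26605, 7606)) = Add(Rational(-2460920, 949629), Rational(26605, 7606)) = Rational(6547122025, 7222878174)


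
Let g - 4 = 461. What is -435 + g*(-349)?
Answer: -162720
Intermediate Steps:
g = 465 (g = 4 + 461 = 465)
-435 + g*(-349) = -435 + 465*(-349) = -435 - 162285 = -162720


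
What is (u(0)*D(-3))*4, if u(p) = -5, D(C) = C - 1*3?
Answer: 120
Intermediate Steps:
D(C) = -3 + C (D(C) = C - 3 = -3 + C)
(u(0)*D(-3))*4 = -5*(-3 - 3)*4 = -5*(-6)*4 = 30*4 = 120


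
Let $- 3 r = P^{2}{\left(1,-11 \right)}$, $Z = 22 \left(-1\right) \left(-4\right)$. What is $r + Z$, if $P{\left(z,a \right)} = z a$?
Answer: $\frac{143}{3} \approx 47.667$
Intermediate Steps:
$P{\left(z,a \right)} = a z$
$Z = 88$ ($Z = \left(-22\right) \left(-4\right) = 88$)
$r = - \frac{121}{3}$ ($r = - \frac{\left(\left(-11\right) 1\right)^{2}}{3} = - \frac{\left(-11\right)^{2}}{3} = \left(- \frac{1}{3}\right) 121 = - \frac{121}{3} \approx -40.333$)
$r + Z = - \frac{121}{3} + 88 = \frac{143}{3}$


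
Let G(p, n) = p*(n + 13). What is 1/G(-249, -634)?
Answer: 1/154629 ≈ 6.4671e-6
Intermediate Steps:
G(p, n) = p*(13 + n)
1/G(-249, -634) = 1/(-249*(13 - 634)) = 1/(-249*(-621)) = 1/154629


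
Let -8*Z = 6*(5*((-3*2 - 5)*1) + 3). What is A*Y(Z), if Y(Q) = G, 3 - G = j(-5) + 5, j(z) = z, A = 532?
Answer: 1596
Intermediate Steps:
Z = 39 (Z = -3*(5*((-3*2 - 5)*1) + 3)/4 = -3*(5*((-6 - 5)*1) + 3)/4 = -3*(5*(-11*1) + 3)/4 = -3*(5*(-11) + 3)/4 = -3*(-55 + 3)/4 = -3*(-52)/4 = -⅛*(-312) = 39)
G = 3 (G = 3 - (-5 + 5) = 3 - 1*0 = 3 + 0 = 3)
Y(Q) = 3
A*Y(Z) = 532*3 = 1596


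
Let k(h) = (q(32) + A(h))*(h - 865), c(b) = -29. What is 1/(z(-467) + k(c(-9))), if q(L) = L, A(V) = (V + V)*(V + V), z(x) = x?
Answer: -1/3036491 ≈ -3.2933e-7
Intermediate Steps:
A(V) = 4*V**2 (A(V) = (2*V)*(2*V) = 4*V**2)
k(h) = (-865 + h)*(32 + 4*h**2) (k(h) = (32 + 4*h**2)*(h - 865) = (32 + 4*h**2)*(-865 + h) = (-865 + h)*(32 + 4*h**2))
1/(z(-467) + k(c(-9))) = 1/(-467 + (-27680 - 3460*(-29)**2 + 4*(-29)**3 + 32*(-29))) = 1/(-467 + (-27680 - 3460*841 + 4*(-24389) - 928)) = 1/(-467 + (-27680 - 2909860 - 97556 - 928)) = 1/(-467 - 3036024) = 1/(-3036491) = -1/3036491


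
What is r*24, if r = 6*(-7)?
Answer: -1008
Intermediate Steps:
r = -42
r*24 = -42*24 = -1008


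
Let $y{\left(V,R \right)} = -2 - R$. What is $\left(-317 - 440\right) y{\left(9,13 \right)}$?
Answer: $11355$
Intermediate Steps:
$\left(-317 - 440\right) y{\left(9,13 \right)} = \left(-317 - 440\right) \left(-2 - 13\right) = - 757 \left(-2 - 13\right) = \left(-757\right) \left(-15\right) = 11355$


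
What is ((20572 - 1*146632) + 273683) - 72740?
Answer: 74883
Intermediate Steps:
((20572 - 1*146632) + 273683) - 72740 = ((20572 - 146632) + 273683) - 72740 = (-126060 + 273683) - 72740 = 147623 - 72740 = 74883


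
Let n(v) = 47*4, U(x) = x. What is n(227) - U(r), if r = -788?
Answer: 976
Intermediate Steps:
n(v) = 188
n(227) - U(r) = 188 - 1*(-788) = 188 + 788 = 976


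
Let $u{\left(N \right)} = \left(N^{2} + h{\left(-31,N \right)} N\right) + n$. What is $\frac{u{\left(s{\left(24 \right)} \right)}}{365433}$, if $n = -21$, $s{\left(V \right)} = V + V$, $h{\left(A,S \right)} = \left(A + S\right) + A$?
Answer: $\frac{537}{121811} \approx 0.0044085$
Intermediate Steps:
$h{\left(A,S \right)} = S + 2 A$
$s{\left(V \right)} = 2 V$
$u{\left(N \right)} = -21 + N^{2} + N \left(-62 + N\right)$ ($u{\left(N \right)} = \left(N^{2} + \left(N + 2 \left(-31\right)\right) N\right) - 21 = \left(N^{2} + \left(N - 62\right) N\right) - 21 = \left(N^{2} + \left(-62 + N\right) N\right) - 21 = \left(N^{2} + N \left(-62 + N\right)\right) - 21 = -21 + N^{2} + N \left(-62 + N\right)$)
$\frac{u{\left(s{\left(24 \right)} \right)}}{365433} = \frac{-21 + \left(2 \cdot 24\right)^{2} + 2 \cdot 24 \left(-62 + 2 \cdot 24\right)}{365433} = \left(-21 + 48^{2} + 48 \left(-62 + 48\right)\right) \frac{1}{365433} = \left(-21 + 2304 + 48 \left(-14\right)\right) \frac{1}{365433} = \left(-21 + 2304 - 672\right) \frac{1}{365433} = 1611 \cdot \frac{1}{365433} = \frac{537}{121811}$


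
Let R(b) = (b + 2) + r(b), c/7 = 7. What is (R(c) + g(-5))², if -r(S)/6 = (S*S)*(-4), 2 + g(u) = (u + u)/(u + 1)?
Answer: 13305853201/4 ≈ 3.3265e+9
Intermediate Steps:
c = 49 (c = 7*7 = 49)
g(u) = -2 + 2*u/(1 + u) (g(u) = -2 + (u + u)/(u + 1) = -2 + (2*u)/(1 + u) = -2 + 2*u/(1 + u))
r(S) = 24*S² (r(S) = -6*S*S*(-4) = -6*S²*(-4) = -(-24)*S² = 24*S²)
R(b) = 2 + b + 24*b² (R(b) = (b + 2) + 24*b² = (2 + b) + 24*b² = 2 + b + 24*b²)
(R(c) + g(-5))² = ((2 + 49 + 24*49²) - 2/(1 - 5))² = ((2 + 49 + 24*2401) - 2/(-4))² = ((2 + 49 + 57624) - 2*(-¼))² = (57675 + ½)² = (115351/2)² = 13305853201/4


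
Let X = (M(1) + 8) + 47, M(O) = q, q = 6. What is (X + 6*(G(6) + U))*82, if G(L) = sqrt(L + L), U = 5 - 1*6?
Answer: 4510 + 984*sqrt(3) ≈ 6214.3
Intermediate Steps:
M(O) = 6
U = -1 (U = 5 - 6 = -1)
G(L) = sqrt(2)*sqrt(L) (G(L) = sqrt(2*L) = sqrt(2)*sqrt(L))
X = 61 (X = (6 + 8) + 47 = 14 + 47 = 61)
(X + 6*(G(6) + U))*82 = (61 + 6*(sqrt(2)*sqrt(6) - 1))*82 = (61 + 6*(2*sqrt(3) - 1))*82 = (61 + 6*(-1 + 2*sqrt(3)))*82 = (61 + (-6 + 12*sqrt(3)))*82 = (55 + 12*sqrt(3))*82 = 4510 + 984*sqrt(3)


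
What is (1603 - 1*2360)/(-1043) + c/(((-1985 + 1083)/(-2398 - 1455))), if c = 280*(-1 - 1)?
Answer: -1124888713/470393 ≈ -2391.4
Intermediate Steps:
c = -560 (c = 280*(-2) = -560)
(1603 - 1*2360)/(-1043) + c/(((-1985 + 1083)/(-2398 - 1455))) = (1603 - 1*2360)/(-1043) - 560*(-2398 - 1455)/(-1985 + 1083) = (1603 - 2360)*(-1/1043) - 560/((-902/(-3853))) = -757*(-1/1043) - 560/((-902*(-1/3853))) = 757/1043 - 560/902/3853 = 757/1043 - 560*3853/902 = 757/1043 - 1078840/451 = -1124888713/470393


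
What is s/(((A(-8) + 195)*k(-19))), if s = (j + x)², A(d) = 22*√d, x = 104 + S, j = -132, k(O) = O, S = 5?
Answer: -103155/796043 + 23276*I*√2/796043 ≈ -0.12958 + 0.041351*I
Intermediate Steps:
x = 109 (x = 104 + 5 = 109)
s = 529 (s = (-132 + 109)² = (-23)² = 529)
s/(((A(-8) + 195)*k(-19))) = 529/(((22*√(-8) + 195)*(-19))) = 529/(((22*(2*I*√2) + 195)*(-19))) = 529/(((44*I*√2 + 195)*(-19))) = 529/(((195 + 44*I*√2)*(-19))) = 529/(-3705 - 836*I*√2)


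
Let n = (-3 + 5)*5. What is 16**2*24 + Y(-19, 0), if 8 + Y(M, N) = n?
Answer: 6146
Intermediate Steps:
n = 10 (n = 2*5 = 10)
Y(M, N) = 2 (Y(M, N) = -8 + 10 = 2)
16**2*24 + Y(-19, 0) = 16**2*24 + 2 = 256*24 + 2 = 6144 + 2 = 6146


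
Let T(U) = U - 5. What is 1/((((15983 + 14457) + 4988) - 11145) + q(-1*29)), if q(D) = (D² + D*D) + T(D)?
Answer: 1/25931 ≈ 3.8564e-5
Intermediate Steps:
T(U) = -5 + U
q(D) = -5 + D + 2*D² (q(D) = (D² + D*D) + (-5 + D) = (D² + D²) + (-5 + D) = 2*D² + (-5 + D) = -5 + D + 2*D²)
1/((((15983 + 14457) + 4988) - 11145) + q(-1*29)) = 1/((((15983 + 14457) + 4988) - 11145) + (-5 - 1*29 + 2*(-1*29)²)) = 1/(((30440 + 4988) - 11145) + (-5 - 29 + 2*(-29)²)) = 1/((35428 - 11145) + (-5 - 29 + 2*841)) = 1/(24283 + (-5 - 29 + 1682)) = 1/(24283 + 1648) = 1/25931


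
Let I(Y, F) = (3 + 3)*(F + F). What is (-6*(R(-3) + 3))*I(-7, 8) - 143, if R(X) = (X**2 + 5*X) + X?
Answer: 3313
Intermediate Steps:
I(Y, F) = 12*F (I(Y, F) = 6*(2*F) = 12*F)
R(X) = X**2 + 6*X
(-6*(R(-3) + 3))*I(-7, 8) - 143 = (-6*(-3*(6 - 3) + 3))*(12*8) - 143 = -6*(-3*3 + 3)*96 - 143 = -6*(-9 + 3)*96 - 143 = -6*(-6)*96 - 143 = 36*96 - 143 = 3456 - 143 = 3313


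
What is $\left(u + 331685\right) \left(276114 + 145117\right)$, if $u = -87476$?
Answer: $102868401279$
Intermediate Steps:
$\left(u + 331685\right) \left(276114 + 145117\right) = \left(-87476 + 331685\right) \left(276114 + 145117\right) = 244209 \cdot 421231 = 102868401279$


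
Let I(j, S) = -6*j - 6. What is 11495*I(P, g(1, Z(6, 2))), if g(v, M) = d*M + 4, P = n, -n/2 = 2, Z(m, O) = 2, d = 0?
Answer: 206910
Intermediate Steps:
n = -4 (n = -2*2 = -4)
P = -4
g(v, M) = 4 (g(v, M) = 0*M + 4 = 0 + 4 = 4)
I(j, S) = -6 - 6*j
11495*I(P, g(1, Z(6, 2))) = 11495*(-6 - 6*(-4)) = 11495*(-6 + 24) = 11495*18 = 206910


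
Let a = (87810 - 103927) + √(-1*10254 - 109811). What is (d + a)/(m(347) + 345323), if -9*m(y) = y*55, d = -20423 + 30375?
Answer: -55485/3088822 + 9*I*√120065/3088822 ≈ -0.017963 + 0.0010096*I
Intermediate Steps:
d = 9952
m(y) = -55*y/9 (m(y) = -y*55/9 = -55*y/9)
a = -16117 + I*√120065 (a = -16117 + √(-10254 - 109811) = -16117 + √(-120065) = -16117 + I*√120065 ≈ -16117.0 + 346.5*I)
(d + a)/(m(347) + 345323) = (9952 + (-16117 + I*√120065))/(-55/9*347 + 345323) = (-6165 + I*√120065)/(-19085/9 + 345323) = (-6165 + I*√120065)/(3088822/9) = (-6165 + I*√120065)*(9/3088822) = -55485/3088822 + 9*I*√120065/3088822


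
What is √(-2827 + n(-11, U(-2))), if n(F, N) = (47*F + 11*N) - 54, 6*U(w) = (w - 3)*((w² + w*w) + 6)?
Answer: I*√31737/3 ≈ 59.383*I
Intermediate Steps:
U(w) = (-3 + w)*(6 + 2*w²)/6 (U(w) = ((w - 3)*((w² + w*w) + 6))/6 = ((-3 + w)*((w² + w²) + 6))/6 = ((-3 + w)*(2*w² + 6))/6 = ((-3 + w)*(6 + 2*w²))/6 = (-3 + w)*(6 + 2*w²)/6)
n(F, N) = -54 + 11*N + 47*F (n(F, N) = (11*N + 47*F) - 54 = -54 + 11*N + 47*F)
√(-2827 + n(-11, U(-2))) = √(-2827 + (-54 + 11*(-3 - 2 - 1*(-2)² + (⅓)*(-2)³) + 47*(-11))) = √(-2827 + (-54 + 11*(-3 - 2 - 1*4 + (⅓)*(-8)) - 517)) = √(-2827 + (-54 + 11*(-3 - 2 - 4 - 8/3) - 517)) = √(-2827 + (-54 + 11*(-35/3) - 517)) = √(-2827 + (-54 - 385/3 - 517)) = √(-2827 - 2098/3) = √(-10579/3) = I*√31737/3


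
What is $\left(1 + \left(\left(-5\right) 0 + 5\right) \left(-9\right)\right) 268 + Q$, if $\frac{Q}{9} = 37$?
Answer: $-11459$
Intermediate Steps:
$Q = 333$ ($Q = 9 \cdot 37 = 333$)
$\left(1 + \left(\left(-5\right) 0 + 5\right) \left(-9\right)\right) 268 + Q = \left(1 + \left(\left(-5\right) 0 + 5\right) \left(-9\right)\right) 268 + 333 = \left(1 + \left(0 + 5\right) \left(-9\right)\right) 268 + 333 = \left(1 + 5 \left(-9\right)\right) 268 + 333 = \left(1 - 45\right) 268 + 333 = \left(-44\right) 268 + 333 = -11792 + 333 = -11459$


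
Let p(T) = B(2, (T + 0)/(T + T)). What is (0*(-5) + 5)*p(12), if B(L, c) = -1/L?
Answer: -5/2 ≈ -2.5000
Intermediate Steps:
p(T) = -½ (p(T) = -1/2 = -1*½ = -½)
(0*(-5) + 5)*p(12) = (0*(-5) + 5)*(-½) = (0 + 5)*(-½) = 5*(-½) = -5/2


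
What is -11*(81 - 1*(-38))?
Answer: -1309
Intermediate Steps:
-11*(81 - 1*(-38)) = -11*(81 + 38) = -11*119 = -1309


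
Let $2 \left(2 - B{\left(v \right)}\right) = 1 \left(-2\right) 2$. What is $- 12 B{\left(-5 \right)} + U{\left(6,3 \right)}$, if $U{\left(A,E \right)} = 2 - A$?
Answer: $-52$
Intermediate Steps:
$B{\left(v \right)} = 4$ ($B{\left(v \right)} = 2 - \frac{1 \left(-2\right) 2}{2} = 2 - \frac{\left(-2\right) 2}{2} = 2 - -2 = 2 + 2 = 4$)
$- 12 B{\left(-5 \right)} + U{\left(6,3 \right)} = \left(-12\right) 4 + \left(2 - 6\right) = -48 + \left(2 - 6\right) = -48 - 4 = -52$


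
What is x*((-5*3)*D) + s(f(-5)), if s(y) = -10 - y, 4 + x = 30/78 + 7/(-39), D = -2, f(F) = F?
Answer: -1545/13 ≈ -118.85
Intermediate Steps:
x = -148/39 (x = -4 + (30/78 + 7/(-39)) = -4 + (30*(1/78) + 7*(-1/39)) = -4 + (5/13 - 7/39) = -4 + 8/39 = -148/39 ≈ -3.7949)
x*((-5*3)*D) + s(f(-5)) = -148*(-5*3)*(-2)/39 + (-10 - 1*(-5)) = -(-740)*(-2)/13 + (-10 + 5) = -148/39*30 - 5 = -1480/13 - 5 = -1545/13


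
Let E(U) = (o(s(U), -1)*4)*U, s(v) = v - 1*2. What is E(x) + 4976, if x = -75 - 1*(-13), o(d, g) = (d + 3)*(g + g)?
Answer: -25280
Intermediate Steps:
s(v) = -2 + v (s(v) = v - 2 = -2 + v)
o(d, g) = 2*g*(3 + d) (o(d, g) = (3 + d)*(2*g) = 2*g*(3 + d))
x = -62 (x = -75 + 13 = -62)
E(U) = U*(-8 - 8*U) (E(U) = ((2*(-1)*(3 + (-2 + U)))*4)*U = ((2*(-1)*(1 + U))*4)*U = ((-2 - 2*U)*4)*U = (-8 - 8*U)*U = U*(-8 - 8*U))
E(x) + 4976 = -8*(-62)*(1 - 62) + 4976 = -8*(-62)*(-61) + 4976 = -30256 + 4976 = -25280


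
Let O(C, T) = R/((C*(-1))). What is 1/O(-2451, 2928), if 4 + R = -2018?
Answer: -817/674 ≈ -1.2122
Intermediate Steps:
R = -2022 (R = -4 - 2018 = -2022)
O(C, T) = 2022/C (O(C, T) = -2022*(-1/C) = -(-2022)/C = 2022/C)
1/O(-2451, 2928) = 1/(2022/(-2451)) = 1/(2022*(-1/2451)) = 1/(-674/817) = -817/674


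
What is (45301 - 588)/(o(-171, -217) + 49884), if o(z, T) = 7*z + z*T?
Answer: 44713/85794 ≈ 0.52117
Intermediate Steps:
o(z, T) = 7*z + T*z
(45301 - 588)/(o(-171, -217) + 49884) = (45301 - 588)/(-171*(7 - 217) + 49884) = 44713/(-171*(-210) + 49884) = 44713/(35910 + 49884) = 44713/85794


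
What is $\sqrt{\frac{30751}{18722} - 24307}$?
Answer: $\frac{i \sqrt{16104632654}}{814} \approx 155.9 i$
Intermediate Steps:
$\sqrt{\frac{30751}{18722} - 24307} = \sqrt{30751 \cdot \frac{1}{18722} - 24307} = \sqrt{\frac{1337}{814} - 24307} = \sqrt{- \frac{19784561}{814}} = \frac{i \sqrt{16104632654}}{814}$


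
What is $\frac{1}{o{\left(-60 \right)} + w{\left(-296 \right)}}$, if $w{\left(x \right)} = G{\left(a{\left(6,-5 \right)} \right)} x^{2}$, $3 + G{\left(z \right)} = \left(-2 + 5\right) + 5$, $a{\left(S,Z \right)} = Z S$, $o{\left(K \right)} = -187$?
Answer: $\frac{1}{437893} \approx 2.2837 \cdot 10^{-6}$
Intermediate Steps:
$a{\left(S,Z \right)} = S Z$
$G{\left(z \right)} = 5$ ($G{\left(z \right)} = -3 + \left(\left(-2 + 5\right) + 5\right) = -3 + \left(3 + 5\right) = -3 + 8 = 5$)
$w{\left(x \right)} = 5 x^{2}$
$\frac{1}{o{\left(-60 \right)} + w{\left(-296 \right)}} = \frac{1}{-187 + 5 \left(-296\right)^{2}} = \frac{1}{-187 + 5 \cdot 87616} = \frac{1}{-187 + 438080} = \frac{1}{437893}$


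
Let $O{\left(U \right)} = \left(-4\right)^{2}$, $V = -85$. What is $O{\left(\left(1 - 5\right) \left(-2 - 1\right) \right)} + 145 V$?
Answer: $-12309$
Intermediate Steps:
$O{\left(U \right)} = 16$
$O{\left(\left(1 - 5\right) \left(-2 - 1\right) \right)} + 145 V = 16 + 145 \left(-85\right) = 16 - 12325 = -12309$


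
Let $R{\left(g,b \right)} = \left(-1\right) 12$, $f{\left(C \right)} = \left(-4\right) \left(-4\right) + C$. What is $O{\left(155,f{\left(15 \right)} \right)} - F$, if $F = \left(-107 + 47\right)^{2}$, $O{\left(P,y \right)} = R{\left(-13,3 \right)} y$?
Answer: $-3972$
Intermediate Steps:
$f{\left(C \right)} = 16 + C$
$R{\left(g,b \right)} = -12$
$O{\left(P,y \right)} = - 12 y$
$F = 3600$ ($F = \left(-60\right)^{2} = 3600$)
$O{\left(155,f{\left(15 \right)} \right)} - F = - 12 \left(16 + 15\right) - 3600 = \left(-12\right) 31 - 3600 = -372 - 3600 = -3972$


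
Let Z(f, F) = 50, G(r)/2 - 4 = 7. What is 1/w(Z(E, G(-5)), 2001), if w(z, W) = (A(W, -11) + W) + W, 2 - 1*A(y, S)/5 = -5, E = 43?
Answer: 1/4037 ≈ 0.00024771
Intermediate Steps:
G(r) = 22 (G(r) = 8 + 2*7 = 8 + 14 = 22)
A(y, S) = 35 (A(y, S) = 10 - 5*(-5) = 10 + 25 = 35)
w(z, W) = 35 + 2*W (w(z, W) = (35 + W) + W = 35 + 2*W)
1/w(Z(E, G(-5)), 2001) = 1/(35 + 2*2001) = 1/(35 + 4002) = 1/4037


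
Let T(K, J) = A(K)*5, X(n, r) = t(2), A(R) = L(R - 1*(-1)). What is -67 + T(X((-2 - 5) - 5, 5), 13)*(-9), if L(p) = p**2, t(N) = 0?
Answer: -112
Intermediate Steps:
A(R) = (1 + R)**2 (A(R) = (R - 1*(-1))**2 = (R + 1)**2 = (1 + R)**2)
X(n, r) = 0
T(K, J) = 5*(1 + K)**2 (T(K, J) = (1 + K)**2*5 = 5*(1 + K)**2)
-67 + T(X((-2 - 5) - 5, 5), 13)*(-9) = -67 + (5*(1 + 0)**2)*(-9) = -67 + (5*1**2)*(-9) = -67 + (5*1)*(-9) = -67 + 5*(-9) = -67 - 45 = -112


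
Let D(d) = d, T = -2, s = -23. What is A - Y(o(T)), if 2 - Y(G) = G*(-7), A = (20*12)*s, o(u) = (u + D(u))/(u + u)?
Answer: -5529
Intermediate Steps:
o(u) = 1 (o(u) = (u + u)/(u + u) = (2*u)/((2*u)) = (2*u)*(1/(2*u)) = 1)
A = -5520 (A = (20*12)*(-23) = 240*(-23) = -5520)
Y(G) = 2 + 7*G (Y(G) = 2 - G*(-7) = 2 - (-7)*G = 2 + 7*G)
A - Y(o(T)) = -5520 - (2 + 7*1) = -5520 - (2 + 7) = -5520 - 1*9 = -5520 - 9 = -5529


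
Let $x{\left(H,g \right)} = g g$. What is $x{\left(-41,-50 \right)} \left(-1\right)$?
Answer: $-2500$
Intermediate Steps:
$x{\left(H,g \right)} = g^{2}$
$x{\left(-41,-50 \right)} \left(-1\right) = \left(-50\right)^{2} \left(-1\right) = 2500 \left(-1\right) = -2500$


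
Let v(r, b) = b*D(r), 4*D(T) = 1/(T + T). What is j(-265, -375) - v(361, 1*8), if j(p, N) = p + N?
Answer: -231041/361 ≈ -640.00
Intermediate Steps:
D(T) = 1/(8*T) (D(T) = 1/(4*(T + T)) = 1/(4*((2*T))) = (1/(2*T))/4 = 1/(8*T))
j(p, N) = N + p
v(r, b) = b/(8*r) (v(r, b) = b*(1/(8*r)) = b/(8*r))
j(-265, -375) - v(361, 1*8) = (-375 - 265) - 1*8/(8*361) = -640 - 8/(8*361) = -640 - 1*1/361 = -640 - 1/361 = -231041/361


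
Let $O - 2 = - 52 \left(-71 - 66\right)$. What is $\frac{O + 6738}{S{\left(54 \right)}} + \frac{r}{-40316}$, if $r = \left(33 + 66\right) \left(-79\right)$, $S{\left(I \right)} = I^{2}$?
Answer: $\frac{145436765}{29390364} \approx 4.9484$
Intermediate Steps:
$O = 7126$ ($O = 2 - 52 \left(-71 - 66\right) = 2 - -7124 = 2 + 7124 = 7126$)
$r = -7821$ ($r = 99 \left(-79\right) = -7821$)
$\frac{O + 6738}{S{\left(54 \right)}} + \frac{r}{-40316} = \frac{7126 + 6738}{54^{2}} - \frac{7821}{-40316} = \frac{13864}{2916} - - \frac{7821}{40316} = 13864 \cdot \frac{1}{2916} + \frac{7821}{40316} = \frac{3466}{729} + \frac{7821}{40316} = \frac{145436765}{29390364}$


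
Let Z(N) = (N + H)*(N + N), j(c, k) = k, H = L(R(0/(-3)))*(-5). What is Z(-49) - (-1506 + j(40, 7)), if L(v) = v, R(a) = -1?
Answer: 5811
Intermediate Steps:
H = 5 (H = -1*(-5) = 5)
Z(N) = 2*N*(5 + N) (Z(N) = (N + 5)*(N + N) = (5 + N)*(2*N) = 2*N*(5 + N))
Z(-49) - (-1506 + j(40, 7)) = 2*(-49)*(5 - 49) - (-1506 + 7) = 2*(-49)*(-44) - 1*(-1499) = 4312 + 1499 = 5811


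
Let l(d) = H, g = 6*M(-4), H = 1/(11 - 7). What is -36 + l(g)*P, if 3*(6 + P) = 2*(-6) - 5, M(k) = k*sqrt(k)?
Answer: -467/12 ≈ -38.917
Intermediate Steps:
M(k) = k**(3/2)
H = 1/4 ≈ 0.25000
P = -35/3 (P = -6 + (2*(-6) - 5)/3 = -6 + (-12 - 5)/3 = -6 + (1/3)*(-17) = -6 - 17/3 = -35/3 ≈ -11.667)
g = -48*I (g = 6*(-4)**(3/2) = 6*(-8*I) = -48*I ≈ -48.0*I)
l(d) = 1/4
-36 + l(g)*P = -36 + (1/4)*(-35/3) = -36 - 35/12 = -467/12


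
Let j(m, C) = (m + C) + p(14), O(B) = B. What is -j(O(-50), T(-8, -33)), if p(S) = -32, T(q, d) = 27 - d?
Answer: 22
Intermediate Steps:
j(m, C) = -32 + C + m (j(m, C) = (m + C) - 32 = (C + m) - 32 = -32 + C + m)
-j(O(-50), T(-8, -33)) = -(-32 + (27 - 1*(-33)) - 50) = -(-32 + (27 + 33) - 50) = -(-32 + 60 - 50) = -1*(-22) = 22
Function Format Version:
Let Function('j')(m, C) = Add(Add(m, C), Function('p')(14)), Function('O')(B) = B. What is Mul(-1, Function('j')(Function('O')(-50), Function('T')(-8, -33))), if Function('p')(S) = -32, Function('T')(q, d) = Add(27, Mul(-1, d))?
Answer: 22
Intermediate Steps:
Function('j')(m, C) = Add(-32, C, m) (Function('j')(m, C) = Add(Add(m, C), -32) = Add(Add(C, m), -32) = Add(-32, C, m))
Mul(-1, Function('j')(Function('O')(-50), Function('T')(-8, -33))) = Mul(-1, Add(-32, Add(27, Mul(-1, -33)), -50)) = Mul(-1, Add(-32, Add(27, 33), -50)) = Mul(-1, Add(-32, 60, -50)) = Mul(-1, -22) = 22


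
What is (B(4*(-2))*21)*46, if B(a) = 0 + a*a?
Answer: 61824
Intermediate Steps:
B(a) = a² (B(a) = 0 + a² = a²)
(B(4*(-2))*21)*46 = ((4*(-2))²*21)*46 = ((-8)²*21)*46 = (64*21)*46 = 1344*46 = 61824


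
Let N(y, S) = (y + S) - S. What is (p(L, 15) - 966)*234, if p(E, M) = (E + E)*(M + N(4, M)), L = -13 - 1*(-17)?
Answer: -190476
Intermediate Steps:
N(y, S) = y (N(y, S) = (S + y) - S = y)
L = 4 (L = -13 + 17 = 4)
p(E, M) = 2*E*(4 + M) (p(E, M) = (E + E)*(M + 4) = (2*E)*(4 + M) = 2*E*(4 + M))
(p(L, 15) - 966)*234 = (2*4*(4 + 15) - 966)*234 = (2*4*19 - 966)*234 = (152 - 966)*234 = -814*234 = -190476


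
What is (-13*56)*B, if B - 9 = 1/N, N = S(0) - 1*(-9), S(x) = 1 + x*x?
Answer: -33124/5 ≈ -6624.8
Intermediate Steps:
S(x) = 1 + x²
N = 10 (N = (1 + 0²) - 1*(-9) = (1 + 0) + 9 = 1 + 9 = 10)
B = 91/10 (B = 9 + 1/10 = 9 + ⅒ = 91/10 ≈ 9.1000)
(-13*56)*B = -13*56*(91/10) = -728*91/10 = -33124/5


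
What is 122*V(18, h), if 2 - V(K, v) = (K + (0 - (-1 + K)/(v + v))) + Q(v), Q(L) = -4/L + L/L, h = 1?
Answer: -549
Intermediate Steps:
Q(L) = 1 - 4/L (Q(L) = -4/L + 1 = 1 - 4/L)
V(K, v) = 2 - K + (-1 + K)/(2*v) - (-4 + v)/v (V(K, v) = 2 - ((K + (0 - (-1 + K)/(v + v))) + (-4 + v)/v) = 2 - ((K + (0 - (-1 + K)/(2*v))) + (-4 + v)/v) = 2 - ((K - (-1 + K)/(2*v)) + (-4 + v)/v) = 2 - (K + (-4 + v)/v - (-1 + K)/(2*v)) = 2 + (-K + (-1 + K)/(2*v) - (-4 + v)/v) = 2 - K + (-1 + K)/(2*v) - (-4 + v)/v)
122*V(18, h) = 122*((7/2 + 1 + (½)*18 - 1*18*1)/1) = 122*(1*(7/2 + 1 + 9 - 18)) = 122*(1*(-9/2)) = 122*(-9/2) = -549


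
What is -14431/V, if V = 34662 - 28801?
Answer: -14431/5861 ≈ -2.4622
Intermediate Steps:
V = 5861
-14431/V = -14431/5861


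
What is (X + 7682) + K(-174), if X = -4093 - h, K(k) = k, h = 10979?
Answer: -7564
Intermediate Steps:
X = -15072 (X = -4093 - 1*10979 = -4093 - 10979 = -15072)
(X + 7682) + K(-174) = (-15072 + 7682) - 174 = -7390 - 174 = -7564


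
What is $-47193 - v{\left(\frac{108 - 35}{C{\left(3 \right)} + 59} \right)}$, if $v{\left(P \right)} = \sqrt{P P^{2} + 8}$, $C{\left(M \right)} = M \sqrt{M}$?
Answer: $-47193 - \frac{\sqrt{389017 + 8 \left(59 + 3 \sqrt{3}\right)^{3}}}{\left(59 + 3 \sqrt{3}\right)^{\frac{3}{2}}} \approx -47196.0$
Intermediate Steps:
$C{\left(M \right)} = M^{\frac{3}{2}}$
$v{\left(P \right)} = \sqrt{8 + P^{3}}$ ($v{\left(P \right)} = \sqrt{P^{3} + 8} = \sqrt{8 + P^{3}}$)
$-47193 - v{\left(\frac{108 - 35}{C{\left(3 \right)} + 59} \right)} = -47193 - \sqrt{8 + \left(\frac{108 - 35}{3^{\frac{3}{2}} + 59}\right)^{3}} = -47193 - \sqrt{8 + \left(\frac{73}{3 \sqrt{3} + 59}\right)^{3}} = -47193 - \sqrt{8 + \left(\frac{73}{59 + 3 \sqrt{3}}\right)^{3}} = -47193 - \sqrt{8 + \frac{389017}{\left(59 + 3 \sqrt{3}\right)^{3}}}$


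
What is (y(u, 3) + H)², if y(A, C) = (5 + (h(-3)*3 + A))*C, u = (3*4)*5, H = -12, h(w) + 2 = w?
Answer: 19044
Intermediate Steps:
h(w) = -2 + w
u = 60 (u = 12*5 = 60)
y(A, C) = C*(-10 + A) (y(A, C) = (5 + ((-2 - 3)*3 + A))*C = (5 + (-5*3 + A))*C = (5 + (-15 + A))*C = (-10 + A)*C = C*(-10 + A))
(y(u, 3) + H)² = (3*(-10 + 60) - 12)² = (3*50 - 12)² = (150 - 12)² = 138² = 19044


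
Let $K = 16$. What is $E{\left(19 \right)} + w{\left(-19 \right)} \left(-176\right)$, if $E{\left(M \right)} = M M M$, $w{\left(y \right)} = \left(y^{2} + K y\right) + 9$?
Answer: $-4757$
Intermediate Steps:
$w{\left(y \right)} = 9 + y^{2} + 16 y$ ($w{\left(y \right)} = \left(y^{2} + 16 y\right) + 9 = 9 + y^{2} + 16 y$)
$E{\left(M \right)} = M^{3}$ ($E{\left(M \right)} = M^{2} M = M^{3}$)
$E{\left(19 \right)} + w{\left(-19 \right)} \left(-176\right) = 19^{3} + \left(9 + \left(-19\right)^{2} + 16 \left(-19\right)\right) \left(-176\right) = 6859 + \left(9 + 361 - 304\right) \left(-176\right) = 6859 + 66 \left(-176\right) = 6859 - 11616 = -4757$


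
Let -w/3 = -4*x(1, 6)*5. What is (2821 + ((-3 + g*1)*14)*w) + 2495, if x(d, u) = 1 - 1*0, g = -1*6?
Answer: -2244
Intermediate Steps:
g = -6
x(d, u) = 1 (x(d, u) = 1 + 0 = 1)
w = 60 (w = -3*(-4*1)*5 = -(-12)*5 = -3*(-20) = 60)
(2821 + ((-3 + g*1)*14)*w) + 2495 = (2821 + ((-3 - 6*1)*14)*60) + 2495 = (2821 + ((-3 - 6)*14)*60) + 2495 = (2821 - 9*14*60) + 2495 = (2821 - 126*60) + 2495 = (2821 - 7560) + 2495 = -4739 + 2495 = -2244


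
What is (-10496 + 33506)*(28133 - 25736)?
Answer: 55154970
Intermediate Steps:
(-10496 + 33506)*(28133 - 25736) = 23010*2397 = 55154970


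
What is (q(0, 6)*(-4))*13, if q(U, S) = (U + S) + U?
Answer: -312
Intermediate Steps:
q(U, S) = S + 2*U (q(U, S) = (S + U) + U = S + 2*U)
(q(0, 6)*(-4))*13 = ((6 + 2*0)*(-4))*13 = ((6 + 0)*(-4))*13 = (6*(-4))*13 = -24*13 = -312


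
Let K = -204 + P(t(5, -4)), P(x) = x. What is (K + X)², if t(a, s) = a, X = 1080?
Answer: 776161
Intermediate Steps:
K = -199 (K = -204 + 5 = -199)
(K + X)² = (-199 + 1080)² = 881² = 776161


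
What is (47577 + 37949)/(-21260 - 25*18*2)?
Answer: -42763/11080 ≈ -3.8595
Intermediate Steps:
(47577 + 37949)/(-21260 - 25*18*2) = 85526/(-21260 - 450*2) = 85526/(-21260 - 900) = 85526/(-22160) = 85526*(-1/22160) = -42763/11080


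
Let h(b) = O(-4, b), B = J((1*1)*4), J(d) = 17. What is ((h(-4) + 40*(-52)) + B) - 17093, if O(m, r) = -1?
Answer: -19157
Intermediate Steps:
B = 17
h(b) = -1
((h(-4) + 40*(-52)) + B) - 17093 = ((-1 + 40*(-52)) + 17) - 17093 = ((-1 - 2080) + 17) - 17093 = (-2081 + 17) - 17093 = -2064 - 17093 = -19157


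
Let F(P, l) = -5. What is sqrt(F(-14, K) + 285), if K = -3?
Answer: 2*sqrt(70) ≈ 16.733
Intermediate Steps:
sqrt(F(-14, K) + 285) = sqrt(-5 + 285) = sqrt(280) = 2*sqrt(70)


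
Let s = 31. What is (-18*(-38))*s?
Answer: 21204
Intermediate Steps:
(-18*(-38))*s = -18*(-38)*31 = 684*31 = 21204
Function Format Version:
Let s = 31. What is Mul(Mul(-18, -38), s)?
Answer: 21204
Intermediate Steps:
Mul(Mul(-18, -38), s) = Mul(Mul(-18, -38), 31) = Mul(684, 31) = 21204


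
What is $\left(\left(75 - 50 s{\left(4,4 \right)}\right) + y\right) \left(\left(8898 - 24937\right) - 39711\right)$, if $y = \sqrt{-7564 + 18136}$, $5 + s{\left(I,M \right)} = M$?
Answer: $-6968750 - 111500 \sqrt{2643} \approx -1.2701 \cdot 10^{7}$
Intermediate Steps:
$s{\left(I,M \right)} = -5 + M$
$y = 2 \sqrt{2643}$ ($y = \sqrt{10572} = 2 \sqrt{2643} \approx 102.82$)
$\left(\left(75 - 50 s{\left(4,4 \right)}\right) + y\right) \left(\left(8898 - 24937\right) - 39711\right) = \left(\left(75 - 50 \left(-5 + 4\right)\right) + 2 \sqrt{2643}\right) \left(\left(8898 - 24937\right) - 39711\right) = \left(\left(75 - -50\right) + 2 \sqrt{2643}\right) \left(\left(8898 - 24937\right) - 39711\right) = \left(\left(75 + 50\right) + 2 \sqrt{2643}\right) \left(-16039 - 39711\right) = \left(125 + 2 \sqrt{2643}\right) \left(-55750\right) = -6968750 - 111500 \sqrt{2643}$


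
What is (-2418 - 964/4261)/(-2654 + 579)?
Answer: 10304062/8841575 ≈ 1.1654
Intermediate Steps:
(-2418 - 964/4261)/(-2654 + 579) = (-2418 - 964*1/4261)/(-2075) = (-2418 - 964/4261)*(-1/2075) = -10304062/4261*(-1/2075) = 10304062/8841575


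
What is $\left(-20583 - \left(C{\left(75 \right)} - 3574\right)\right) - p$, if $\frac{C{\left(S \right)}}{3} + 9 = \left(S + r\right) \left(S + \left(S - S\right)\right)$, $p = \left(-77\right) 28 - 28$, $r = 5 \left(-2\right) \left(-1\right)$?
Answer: $-33923$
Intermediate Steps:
$r = 10$ ($r = \left(-10\right) \left(-1\right) = 10$)
$p = -2184$ ($p = -2156 - 28 = -2184$)
$C{\left(S \right)} = -27 + 3 S \left(10 + S\right)$ ($C{\left(S \right)} = -27 + 3 \left(S + 10\right) \left(S + \left(S - S\right)\right) = -27 + 3 \left(10 + S\right) \left(S + 0\right) = -27 + 3 \left(10 + S\right) S = -27 + 3 S \left(10 + S\right)$)
$\left(-20583 - \left(C{\left(75 \right)} - 3574\right)\right) - p = \left(-20583 - \left(\left(-27 + 3 \cdot 75^{2} + 30 \cdot 75\right) - 3574\right)\right) - -2184 = \left(-20583 - \left(\left(-27 + 3 \cdot 5625 + 2250\right) - 3574\right)\right) + 2184 = \left(-20583 - \left(\left(-27 + 16875 + 2250\right) - 3574\right)\right) + 2184 = \left(-20583 - \left(19098 - 3574\right)\right) + 2184 = \left(-20583 - 15524\right) + 2184 = -36107 + 2184 = -33923$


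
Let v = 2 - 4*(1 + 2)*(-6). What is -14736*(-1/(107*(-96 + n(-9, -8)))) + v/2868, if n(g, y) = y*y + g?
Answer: -20969105/6290958 ≈ -3.3332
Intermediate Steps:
n(g, y) = g + y**2 (n(g, y) = y**2 + g = g + y**2)
v = 74 (v = 2 - 4*3*(-6) = 2 - 12*(-6) = 2 + 72 = 74)
-14736*(-1/(107*(-96 + n(-9, -8)))) + v/2868 = -14736*(-1/(107*(-96 + (-9 + (-8)**2)))) + 74/2868 = -14736*(-1/(107*(-96 + (-9 + 64)))) + 74*(1/2868) = -14736*(-1/(107*(-96 + 55))) + 37/1434 = -14736/((-41*(-107))) + 37/1434 = -14736/4387 + 37/1434 = -20969105/6290958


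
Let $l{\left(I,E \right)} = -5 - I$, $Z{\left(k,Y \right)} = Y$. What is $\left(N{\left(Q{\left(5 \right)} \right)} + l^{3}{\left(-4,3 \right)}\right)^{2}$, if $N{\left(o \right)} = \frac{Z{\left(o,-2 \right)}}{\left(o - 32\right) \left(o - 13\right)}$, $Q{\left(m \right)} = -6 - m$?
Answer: $\frac{267289}{266256} \approx 1.0039$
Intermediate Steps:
$N{\left(o \right)} = - \frac{2}{\left(-32 + o\right) \left(-13 + o\right)}$ ($N{\left(o \right)} = - \frac{2}{\left(o - 32\right) \left(o - 13\right)} = - \frac{2}{\left(-32 + o\right) \left(-13 + o\right)}$)
$\left(N{\left(Q{\left(5 \right)} \right)} + l^{3}{\left(-4,3 \right)}\right)^{2} = \left(- \frac{2}{416 + \left(-6 - 5\right)^{2} - 45 \left(-6 - 5\right)} + \left(-5 - -4\right)^{3}\right)^{2} = \left(- \frac{2}{416 + \left(-6 - 5\right)^{2} - 45 \left(-6 - 5\right)} + \left(-5 + 4\right)^{3}\right)^{2} = \left(- \frac{2}{416 + \left(-11\right)^{2} - -495} + \left(-1\right)^{3}\right)^{2} = \left(- \frac{2}{416 + 121 + 495} - 1\right)^{2} = \left(- \frac{2}{1032} - 1\right)^{2} = \left(\left(-2\right) \frac{1}{1032} - 1\right)^{2} = \left(- \frac{1}{516} - 1\right)^{2} = \left(- \frac{517}{516}\right)^{2} = \frac{267289}{266256}$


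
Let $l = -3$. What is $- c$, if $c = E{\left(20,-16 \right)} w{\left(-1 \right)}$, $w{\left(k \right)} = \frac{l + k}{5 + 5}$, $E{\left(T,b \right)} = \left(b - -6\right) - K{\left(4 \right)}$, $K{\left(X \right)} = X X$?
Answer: $- \frac{52}{5} \approx -10.4$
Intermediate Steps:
$K{\left(X \right)} = X^{2}$
$E{\left(T,b \right)} = -10 + b$ ($E{\left(T,b \right)} = \left(b - -6\right) - 4^{2} = \left(b + 6\right) - 16 = \left(6 + b\right) - 16 = -10 + b$)
$w{\left(k \right)} = - \frac{3}{10} + \frac{k}{10}$ ($w{\left(k \right)} = \frac{-3 + k}{5 + 5} = \frac{-3 + k}{10} = \left(-3 + k\right) \frac{1}{10} = - \frac{3}{10} + \frac{k}{10}$)
$c = \frac{52}{5}$ ($c = \left(-10 - 16\right) \left(- \frac{3}{10} + \frac{1}{10} \left(-1\right)\right) = - 26 \left(- \frac{3}{10} - \frac{1}{10}\right) = \left(-26\right) \left(- \frac{2}{5}\right) = \frac{52}{5} \approx 10.4$)
$- c = \left(-1\right) \frac{52}{5} = - \frac{52}{5}$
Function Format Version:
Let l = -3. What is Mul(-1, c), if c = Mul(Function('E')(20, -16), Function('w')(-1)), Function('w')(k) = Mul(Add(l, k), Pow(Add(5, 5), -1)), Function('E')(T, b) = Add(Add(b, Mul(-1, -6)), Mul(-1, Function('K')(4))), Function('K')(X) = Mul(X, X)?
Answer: Rational(-52, 5) ≈ -10.400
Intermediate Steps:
Function('K')(X) = Pow(X, 2)
Function('E')(T, b) = Add(-10, b) (Function('E')(T, b) = Add(Add(b, Mul(-1, -6)), Mul(-1, Pow(4, 2))) = Add(Add(b, 6), Mul(-1, 16)) = Add(Add(6, b), -16) = Add(-10, b))
Function('w')(k) = Add(Rational(-3, 10), Mul(Rational(1, 10), k)) (Function('w')(k) = Mul(Add(-3, k), Pow(Add(5, 5), -1)) = Mul(Add(-3, k), Pow(10, -1)) = Mul(Add(-3, k), Rational(1, 10)) = Add(Rational(-3, 10), Mul(Rational(1, 10), k)))
c = Rational(52, 5) (c = Mul(Add(-10, -16), Add(Rational(-3, 10), Mul(Rational(1, 10), -1))) = Mul(-26, Add(Rational(-3, 10), Rational(-1, 10))) = Mul(-26, Rational(-2, 5)) = Rational(52, 5) ≈ 10.400)
Mul(-1, c) = Mul(-1, Rational(52, 5)) = Rational(-52, 5)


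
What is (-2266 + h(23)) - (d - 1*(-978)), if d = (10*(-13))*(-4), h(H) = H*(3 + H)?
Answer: -3166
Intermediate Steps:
d = 520 (d = -130*(-4) = 520)
(-2266 + h(23)) - (d - 1*(-978)) = (-2266 + 23*(3 + 23)) - (520 - 1*(-978)) = (-2266 + 23*26) - (520 + 978) = (-2266 + 598) - 1*1498 = -1668 - 1498 = -3166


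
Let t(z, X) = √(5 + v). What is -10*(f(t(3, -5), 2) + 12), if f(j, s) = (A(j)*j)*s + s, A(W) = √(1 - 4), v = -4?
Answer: -140 - 20*I*√3 ≈ -140.0 - 34.641*I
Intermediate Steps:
t(z, X) = 1 (t(z, X) = √(5 - 4) = √1 = 1)
A(W) = I*√3 (A(W) = √(-3) = I*√3)
f(j, s) = s + I*j*s*√3 (f(j, s) = ((I*√3)*j)*s + s = (I*j*√3)*s + s = I*j*s*√3 + s = s + I*j*s*√3)
-10*(f(t(3, -5), 2) + 12) = -10*(2*(1 + I*1*√3) + 12) = -10*(2*(1 + I*√3) + 12) = -10*((2 + 2*I*√3) + 12) = -10*(14 + 2*I*√3) = -140 - 20*I*√3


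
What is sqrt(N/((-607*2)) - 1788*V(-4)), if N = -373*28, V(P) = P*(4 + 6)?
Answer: sqrt(26354642234)/607 ≈ 267.45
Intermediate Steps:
V(P) = 10*P (V(P) = P*10 = 10*P)
N = -10444
sqrt(N/((-607*2)) - 1788*V(-4)) = sqrt(-10444/((-607*2)) - 17880*(-4)) = sqrt(-10444/(-1214) - 1788*(-40)) = sqrt(-10444*(-1/1214) + 71520) = sqrt(5222/607 + 71520) = sqrt(43417862/607) = sqrt(26354642234)/607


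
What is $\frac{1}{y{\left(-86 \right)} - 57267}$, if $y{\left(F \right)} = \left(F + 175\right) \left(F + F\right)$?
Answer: $- \frac{1}{72575} \approx -1.3779 \cdot 10^{-5}$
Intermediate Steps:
$y{\left(F \right)} = 2 F \left(175 + F\right)$ ($y{\left(F \right)} = \left(175 + F\right) 2 F = 2 F \left(175 + F\right)$)
$\frac{1}{y{\left(-86 \right)} - 57267} = \frac{1}{2 \left(-86\right) \left(175 - 86\right) - 57267} = \frac{1}{2 \left(-86\right) 89 - 57267} = \frac{1}{-15308 - 57267} = \frac{1}{-72575} = - \frac{1}{72575}$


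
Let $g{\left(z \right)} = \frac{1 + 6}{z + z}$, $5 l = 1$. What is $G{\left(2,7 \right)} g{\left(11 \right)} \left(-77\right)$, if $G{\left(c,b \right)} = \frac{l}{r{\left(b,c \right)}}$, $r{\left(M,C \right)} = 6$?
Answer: $- \frac{49}{60} \approx -0.81667$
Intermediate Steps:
$l = \frac{1}{5}$ ($l = \frac{1}{5} \cdot 1 = \frac{1}{5} \approx 0.2$)
$G{\left(c,b \right)} = \frac{1}{30}$ ($G{\left(c,b \right)} = \frac{1}{5 \cdot 6} = \frac{1}{5} \cdot \frac{1}{6} = \frac{1}{30}$)
$g{\left(z \right)} = \frac{7}{2 z}$ ($g{\left(z \right)} = \frac{1}{2 z} 7 = \frac{7}{2 z}$)
$G{\left(2,7 \right)} g{\left(11 \right)} \left(-77\right) = \frac{\frac{7}{2} \cdot \frac{1}{11}}{30} \left(-77\right) = \frac{1}{30} \cdot \frac{7}{22} \left(-77\right) = \frac{7}{660} \left(-77\right) = - \frac{49}{60}$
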